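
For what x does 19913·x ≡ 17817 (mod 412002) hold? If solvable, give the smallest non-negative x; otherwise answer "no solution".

183729

First find gcd(19913, 412002):
412002 = 20×19913 + 13742
19913 = 1×13742 + 6171
13742 = 2×6171 + 1400
6171 = 4×1400 + 571
1400 = 2×571 + 258
571 = 2×258 + 55
258 = 4×55 + 38
55 = 1×38 + 17
38 = 2×17 + 4
17 = 4×4 + 1
4 = 4×1 + 0
gcd = 1, so a unique solution mod 412002 exists.
Back-substitute for the Bézout coefficients:
1 = 17 − 4·4
1 = −4·38 + 9·17
1 = 9·55 − 13·38
1 = −13·258 + 61·55
1 = 61·571 − 135·258
1 = −135·1400 + 331·571
1 = 331·6171 − 1459·1400
1 = −1459·13742 + 3249·6171
1 = 3249·19913 − 4708·13742
1 = −4708·412002 + 97409·19913
So 19913·(97409) ≡ 1 (mod 412002), giving 19913⁻¹ ≡ 97409.
x ≡ 19913⁻¹·17817 ≡ 97409·17817 ≡ 183729 (mod 412002).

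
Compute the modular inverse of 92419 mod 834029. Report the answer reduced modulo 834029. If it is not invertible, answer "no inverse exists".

gcd(834029, 92419) by repeated division:
834029 = 9×92419 + 2258
92419 = 40×2258 + 2099
2258 = 1×2099 + 159
2099 = 13×159 + 32
159 = 4×32 + 31
32 = 1×31 + 1
31 = 31×1 + 0
Since gcd(92419, 834029) = 1, back-substitute to write 1 as a combination:
1 = 32 − 31
1 = −159 + 5·32
1 = 5·2099 − 66·159
1 = −66·2258 + 71·2099
1 = 71·92419 − 2906·2258
1 = −2906·834029 + 26225·92419
So 92419·26225 ≡ 1 (mod 834029).

26225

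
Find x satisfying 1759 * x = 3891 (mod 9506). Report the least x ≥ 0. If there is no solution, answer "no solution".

First find gcd(1759, 9506):
9506 = 5·1759 + 711
1759 = 2·711 + 337
711 = 2·337 + 37
337 = 9·37 + 4
37 = 9·4 + 1
4 = 4·1 + 0
gcd = 1, so a unique solution mod 9506 exists.
Back-substitute for the Bézout coefficients:
1 = 37 − 9·4
1 = −9·337 + 82·37
1 = 82·711 − 173·337
1 = −173·1759 + 428·711
1 = 428·9506 − 2313·1759
So 1759·(-2313) ≡ 1 (mod 9506), giving 1759⁻¹ ≡ 7193.
x ≡ 1759⁻¹·3891 ≡ 7193·3891 ≡ 2299 (mod 9506).

2299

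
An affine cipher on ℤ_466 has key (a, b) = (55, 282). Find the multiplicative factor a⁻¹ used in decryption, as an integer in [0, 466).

Apply the Euclidean algorithm to 466 and 55:
466 = 8·55 + 26
55 = 2·26 + 3
26 = 8·3 + 2
3 = 1·2 + 1
2 = 2·1 + 0
The gcd is 1. Working backward:
1 = 3 − 2
1 = −26 + 9·3
1 = 9·55 − 19·26
1 = −19·466 + 161·55
So 55·161 ≡ 1 (mod 466).

161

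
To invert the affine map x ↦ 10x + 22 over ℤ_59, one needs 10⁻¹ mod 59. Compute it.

Extended Euclidean algorithm:
59 = 5×10 + 9
10 = 1×9 + 1
9 = 9×1 + 0
gcd = 1, so the inverse exists. Back-substitute:
1 = 10 − 9
1 = −59 + 6·10
So 10·6 ≡ 1 (mod 59).

6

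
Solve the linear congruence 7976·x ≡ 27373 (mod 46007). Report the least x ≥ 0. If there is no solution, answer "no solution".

First find gcd(7976, 46007):
46007 = 5*7976 + 6127
7976 = 1*6127 + 1849
6127 = 3*1849 + 580
1849 = 3*580 + 109
580 = 5*109 + 35
109 = 3*35 + 4
35 = 8*4 + 3
4 = 1*3 + 1
3 = 3*1 + 0
gcd = 1, so a unique solution mod 46007 exists.
Back-substitute for the Bézout coefficients:
1 = 4 − 3
1 = −35 + 9·4
1 = 9·109 − 28·35
1 = −28·580 + 149·109
1 = 149·1849 − 475·580
1 = −475·6127 + 1574·1849
1 = 1574·7976 − 2049·6127
1 = −2049·46007 + 11819·7976
So 7976·(11819) ≡ 1 (mod 46007), giving 7976⁻¹ ≡ 11819.
x ≡ 7976⁻¹·27373 ≡ 11819·27373 ≡ 263 (mod 46007).

263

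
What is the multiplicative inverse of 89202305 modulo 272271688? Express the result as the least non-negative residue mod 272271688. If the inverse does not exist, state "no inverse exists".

gcd(272271688, 89202305) by repeated division:
272271688 = 3×89202305 + 4664773
89202305 = 19×4664773 + 571618
4664773 = 8×571618 + 91829
571618 = 6×91829 + 20644
91829 = 4×20644 + 9253
20644 = 2×9253 + 2138
9253 = 4×2138 + 701
2138 = 3×701 + 35
701 = 20×35 + 1
35 = 35×1 + 0
gcd = 1, so the inverse exists. Back-substitute:
1 = 701 − 20·35
1 = −20·2138 + 61·701
1 = 61·9253 − 264·2138
1 = −264·20644 + 589·9253
1 = 589·91829 − 2620·20644
1 = −2620·571618 + 16309·91829
1 = 16309·4664773 − 133092·571618
1 = −133092·89202305 + 2545057·4664773
1 = 2545057·272271688 − 7768263·89202305
Hence 89202305⁻¹ ≡ -7768263 ≡ 264503425 (mod 272271688).

264503425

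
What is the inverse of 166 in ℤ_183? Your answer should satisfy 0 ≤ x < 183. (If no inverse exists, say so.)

gcd(183, 166) by repeated division:
183 = 1·166 + 17
166 = 9·17 + 13
17 = 1·13 + 4
13 = 3·4 + 1
4 = 4·1 + 0
The gcd is 1. Working backward:
1 = 13 − 3·4
1 = −3·17 + 4·13
1 = 4·166 − 39·17
1 = −39·183 + 43·166
So 166·43 ≡ 1 (mod 183).

43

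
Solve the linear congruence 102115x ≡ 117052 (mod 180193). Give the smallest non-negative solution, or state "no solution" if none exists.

First find gcd(102115, 180193):
180193 = 1*102115 + 78078
102115 = 1*78078 + 24037
78078 = 3*24037 + 5967
24037 = 4*5967 + 169
5967 = 35*169 + 52
169 = 3*52 + 13
52 = 4*13 + 0
gcd = 13 and 13 | 117052, so solutions exist. Divide through by 13: 7855x ≡ 9004 (mod 13861).
Now find 7855⁻¹ mod 13861:
13861 = 1*7855 + 6006
7855 = 1*6006 + 1849
6006 = 3*1849 + 459
1849 = 4*459 + 13
459 = 35*13 + 4
13 = 3*4 + 1
4 = 4*1 + 0
Back-substitute:
1 = 13 − 3·4
1 = −3·459 + 106·13
1 = 106·1849 − 427·459
1 = −427·6006 + 1387·1849
1 = 1387·7855 − 1814·6006
1 = −1814·13861 + 3201·7855
So 7855⁻¹ ≡ 3201 (mod 13861).
Then x ≡ 3201·9004 ≡ 4785 (mod 13861); the smallest non-negative solution is x = 4785.

4785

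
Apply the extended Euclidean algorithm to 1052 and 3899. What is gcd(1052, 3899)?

Euclidean algorithm:
3899 = 3*1052 + 743
1052 = 1*743 + 309
743 = 2*309 + 125
309 = 2*125 + 59
125 = 2*59 + 7
59 = 8*7 + 3
7 = 2*3 + 1
3 = 3*1 + 0
gcd(1052, 3899) = 1.
Express as a combination:
1 = 7 − 2·3
1 = −2·59 + 17·7
1 = 17·125 − 36·59
1 = −36·309 + 89·125
1 = 89·743 − 214·309
1 = −214·1052 + 303·743
1 = 303·3899 − 1123·1052
So 1 = (303)·3899 + (-1123)·1052.

1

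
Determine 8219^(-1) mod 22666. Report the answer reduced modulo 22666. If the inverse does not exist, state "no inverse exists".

2311

Extended Euclidean algorithm:
22666 = 2×8219 + 6228
8219 = 1×6228 + 1991
6228 = 3×1991 + 255
1991 = 7×255 + 206
255 = 1×206 + 49
206 = 4×49 + 10
49 = 4×10 + 9
10 = 1×9 + 1
9 = 9×1 + 0
The gcd is 1. Working backward:
1 = 10 − 9
1 = −49 + 5·10
1 = 5·206 − 21·49
1 = −21·255 + 26·206
1 = 26·1991 − 203·255
1 = −203·6228 + 635·1991
1 = 635·8219 − 838·6228
1 = −838·22666 + 2311·8219
So 8219·2311 ≡ 1 (mod 22666).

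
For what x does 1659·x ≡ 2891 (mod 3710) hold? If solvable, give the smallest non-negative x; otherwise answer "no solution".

449

First find gcd(1659, 3710):
3710 = 2·1659 + 392
1659 = 4·392 + 91
392 = 4·91 + 28
91 = 3·28 + 7
28 = 4·7 + 0
gcd = 7 and 7 | 2891, so solutions exist. Divide through by 7: 237x ≡ 413 (mod 530).
Now find 237⁻¹ mod 530:
530 = 2*237 + 56
237 = 4*56 + 13
56 = 4*13 + 4
13 = 3*4 + 1
4 = 4*1 + 0
Back-substitute:
1 = 13 − 3·4
1 = −3·56 + 13·13
1 = 13·237 − 55·56
1 = −55·530 + 123·237
So 237⁻¹ ≡ 123 (mod 530).
Then x ≡ 123·413 ≡ 449 (mod 530); the smallest non-negative solution is x = 449.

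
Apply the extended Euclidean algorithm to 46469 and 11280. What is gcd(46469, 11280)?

1

Apply Euclid's algorithm to 46469 and 11280:
46469 = 4*11280 + 1349
11280 = 8*1349 + 488
1349 = 2*488 + 373
488 = 1*373 + 115
373 = 3*115 + 28
115 = 4*28 + 3
28 = 9*3 + 1
3 = 3*1 + 0
gcd(46469, 11280) = 1.
Working backward:
1 = 28 − 9·3
1 = −9·115 + 37·28
1 = 37·373 − 120·115
1 = −120·488 + 157·373
1 = 157·1349 − 434·488
1 = −434·11280 + 3629·1349
1 = 3629·46469 − 14950·11280
So 1 = (3629)·46469 + (-14950)·11280.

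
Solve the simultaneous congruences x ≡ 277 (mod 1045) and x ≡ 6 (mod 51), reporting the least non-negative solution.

Write x = 277 + 1045·k. Then 1045·k ≡ 6 − 277 ≡ 35 (mod 51).
Need 1045⁻¹ mod 51. Extended Euclid on (51, 25):
51 = 2*25 + 1
25 = 25*1 + 0
Back-substitute:
1 = 51 − 2·25
1045⁻¹ ≡ 49 (mod 51), so k ≡ 49·35 ≡ 32 (mod 51).
x = 277 + 1045·32 = 33717.

33717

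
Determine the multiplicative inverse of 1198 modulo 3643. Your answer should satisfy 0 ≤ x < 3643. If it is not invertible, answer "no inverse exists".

Apply the Euclidean algorithm to 3643 and 1198:
3643 = 3·1198 + 49
1198 = 24·49 + 22
49 = 2·22 + 5
22 = 4·5 + 2
5 = 2·2 + 1
2 = 2·1 + 0
Since gcd(1198, 3643) = 1, back-substitute to write 1 as a combination:
1 = 5 − 2·2
1 = −2·22 + 9·5
1 = 9·49 − 20·22
1 = −20·1198 + 489·49
1 = 489·3643 − 1487·1198
So 1198·(-1487) ≡ 1 (mod 3643), and -1487 ≡ 2156 (mod 3643).

2156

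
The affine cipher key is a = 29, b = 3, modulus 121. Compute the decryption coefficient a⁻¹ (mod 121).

96

Extended Euclidean algorithm:
121 = 4×29 + 5
29 = 5×5 + 4
5 = 1×4 + 1
4 = 4×1 + 0
The gcd is 1. Working backward:
1 = 5 − 4
1 = −29 + 6·5
1 = 6·121 − 25·29
So 29·(-25) ≡ 1 (mod 121), and -25 ≡ 96 (mod 121).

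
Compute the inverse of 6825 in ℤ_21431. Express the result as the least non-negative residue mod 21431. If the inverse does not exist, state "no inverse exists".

18853

gcd(21431, 6825) by repeated division:
21431 = 3·6825 + 956
6825 = 7·956 + 133
956 = 7·133 + 25
133 = 5·25 + 8
25 = 3·8 + 1
8 = 8·1 + 0
Since gcd(6825, 21431) = 1, back-substitute to write 1 as a combination:
1 = 25 − 3·8
1 = −3·133 + 16·25
1 = 16·956 − 115·133
1 = −115·6825 + 821·956
1 = 821·21431 − 2578·6825
Hence 6825⁻¹ ≡ -2578 ≡ 18853 (mod 21431).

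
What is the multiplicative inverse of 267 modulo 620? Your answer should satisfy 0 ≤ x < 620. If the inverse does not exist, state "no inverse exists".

Run Euclid on (620, 267):
620 = 2·267 + 86
267 = 3·86 + 9
86 = 9·9 + 5
9 = 1·5 + 4
5 = 1·4 + 1
4 = 4·1 + 0
gcd = 1, so the inverse exists. Back-substitute:
1 = 5 − 4
1 = −9 + 2·5
1 = 2·86 − 19·9
1 = −19·267 + 59·86
1 = 59·620 − 137·267
Thus 267·(-137) ≡ 1 (mod 620); reducing, -137 mod 620 = 483.

483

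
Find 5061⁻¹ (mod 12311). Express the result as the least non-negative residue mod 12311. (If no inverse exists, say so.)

Extended Euclidean algorithm:
12311 = 2×5061 + 2189
5061 = 2×2189 + 683
2189 = 3×683 + 140
683 = 4×140 + 123
140 = 1×123 + 17
123 = 7×17 + 4
17 = 4×4 + 1
4 = 4×1 + 0
The gcd is 1. Working backward:
1 = 17 − 4·4
1 = −4·123 + 29·17
1 = 29·140 − 33·123
1 = −33·683 + 161·140
1 = 161·2189 − 516·683
1 = −516·5061 + 1193·2189
1 = 1193·12311 − 2902·5061
Hence 5061⁻¹ ≡ -2902 ≡ 9409 (mod 12311).

9409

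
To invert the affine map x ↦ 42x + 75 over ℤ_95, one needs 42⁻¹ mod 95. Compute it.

43

Extended Euclidean algorithm:
95 = 2·42 + 11
42 = 3·11 + 9
11 = 1·9 + 2
9 = 4·2 + 1
2 = 2·1 + 0
The gcd is 1. Working backward:
1 = 9 − 4·2
1 = −4·11 + 5·9
1 = 5·42 − 19·11
1 = −19·95 + 43·42
So 42·43 ≡ 1 (mod 95).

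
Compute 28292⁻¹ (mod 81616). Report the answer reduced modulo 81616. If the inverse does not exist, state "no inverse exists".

Euclidean algorithm on 81616, 28292:
81616 = 2*28292 + 25032
28292 = 1*25032 + 3260
25032 = 7*3260 + 2212
3260 = 1*2212 + 1048
2212 = 2*1048 + 116
1048 = 9*116 + 4
116 = 29*4 + 0
The gcd is 4, not 1, hence no inverse exists.

no inverse exists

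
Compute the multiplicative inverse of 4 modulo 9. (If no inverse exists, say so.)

7

gcd(9, 4) by repeated division:
9 = 2×4 + 1
4 = 4×1 + 0
gcd = 1, so the inverse exists. Back-substitute:
1 = 9 − 2·4
Hence 4⁻¹ ≡ -2 ≡ 7 (mod 9).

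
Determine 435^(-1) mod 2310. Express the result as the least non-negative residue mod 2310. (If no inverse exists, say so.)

Euclidean algorithm on 2310, 435:
2310 = 5·435 + 135
435 = 3·135 + 30
135 = 4·30 + 15
30 = 2·15 + 0
Since gcd = 15 > 1, 435 is not a unit mod 2310.

no inverse exists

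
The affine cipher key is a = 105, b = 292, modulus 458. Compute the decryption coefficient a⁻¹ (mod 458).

Apply the Euclidean algorithm to 458 and 105:
458 = 4*105 + 38
105 = 2*38 + 29
38 = 1*29 + 9
29 = 3*9 + 2
9 = 4*2 + 1
2 = 2*1 + 0
Since gcd(105, 458) = 1, back-substitute to write 1 as a combination:
1 = 9 − 4·2
1 = −4·29 + 13·9
1 = 13·38 − 17·29
1 = −17·105 + 47·38
1 = 47·458 − 205·105
Hence 105⁻¹ ≡ -205 ≡ 253 (mod 458).

253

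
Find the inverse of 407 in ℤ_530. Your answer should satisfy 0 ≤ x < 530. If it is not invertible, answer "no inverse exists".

Apply the Euclidean algorithm to 530 and 407:
530 = 1×407 + 123
407 = 3×123 + 38
123 = 3×38 + 9
38 = 4×9 + 2
9 = 4×2 + 1
2 = 2×1 + 0
The gcd is 1. Working backward:
1 = 9 − 4·2
1 = −4·38 + 17·9
1 = 17·123 − 55·38
1 = −55·407 + 182·123
1 = 182·530 − 237·407
Thus 407·(-237) ≡ 1 (mod 530); reducing, -237 mod 530 = 293.

293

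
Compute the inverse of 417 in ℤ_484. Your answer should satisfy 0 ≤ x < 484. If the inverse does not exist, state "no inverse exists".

65

Apply the Euclidean algorithm to 484 and 417:
484 = 1×417 + 67
417 = 6×67 + 15
67 = 4×15 + 7
15 = 2×7 + 1
7 = 7×1 + 0
Since gcd(417, 484) = 1, back-substitute to write 1 as a combination:
1 = 15 − 2·7
1 = −2·67 + 9·15
1 = 9·417 − 56·67
1 = −56·484 + 65·417
So 417·65 ≡ 1 (mod 484).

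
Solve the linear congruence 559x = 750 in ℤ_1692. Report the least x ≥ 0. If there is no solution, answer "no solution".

1542

First find gcd(559, 1692):
1692 = 3*559 + 15
559 = 37*15 + 4
15 = 3*4 + 3
4 = 1*3 + 1
3 = 3*1 + 0
gcd = 1, so a unique solution mod 1692 exists.
Back-substitute for the Bézout coefficients:
1 = 4 − 3
1 = −15 + 4·4
1 = 4·559 − 149·15
1 = −149·1692 + 451·559
So 559·(451) ≡ 1 (mod 1692), giving 559⁻¹ ≡ 451.
x ≡ 559⁻¹·750 ≡ 451·750 ≡ 1542 (mod 1692).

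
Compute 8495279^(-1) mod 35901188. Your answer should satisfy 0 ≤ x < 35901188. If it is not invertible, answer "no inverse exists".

gcd(35901188, 8495279) by repeated division:
35901188 = 4×8495279 + 1920072
8495279 = 4×1920072 + 814991
1920072 = 2×814991 + 290090
814991 = 2×290090 + 234811
290090 = 1×234811 + 55279
234811 = 4×55279 + 13695
55279 = 4×13695 + 499
13695 = 27×499 + 222
499 = 2×222 + 55
222 = 4×55 + 2
55 = 27×2 + 1
2 = 2×1 + 0
The gcd is 1. Working backward:
1 = 55 − 27·2
1 = −27·222 + 109·55
1 = 109·499 − 245·222
1 = −245·13695 + 6724·499
1 = 6724·55279 − 27141·13695
1 = −27141·234811 + 115288·55279
1 = 115288·290090 − 142429·234811
1 = −142429·814991 + 400146·290090
1 = 400146·1920072 − 942721·814991
1 = −942721·8495279 + 4171030·1920072
1 = 4171030·35901188 − 17626841·8495279
So 8495279·(-17626841) ≡ 1 (mod 35901188), and -17626841 ≡ 18274347 (mod 35901188).

18274347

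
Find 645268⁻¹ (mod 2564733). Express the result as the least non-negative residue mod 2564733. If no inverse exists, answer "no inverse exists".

gcd(2564733, 645268) by repeated division:
2564733 = 3·645268 + 628929
645268 = 1·628929 + 16339
628929 = 38·16339 + 8047
16339 = 2·8047 + 245
8047 = 32·245 + 207
245 = 1·207 + 38
207 = 5·38 + 17
38 = 2·17 + 4
17 = 4·4 + 1
4 = 4·1 + 0
Since gcd(645268, 2564733) = 1, back-substitute to write 1 as a combination:
1 = 17 − 4·4
1 = −4·38 + 9·17
1 = 9·207 − 49·38
1 = −49·245 + 58·207
1 = 58·8047 − 1905·245
1 = −1905·16339 + 3868·8047
1 = 3868·628929 − 148889·16339
1 = −148889·645268 + 152757·628929
1 = 152757·2564733 − 607160·645268
Hence 645268⁻¹ ≡ -607160 ≡ 1957573 (mod 2564733).

1957573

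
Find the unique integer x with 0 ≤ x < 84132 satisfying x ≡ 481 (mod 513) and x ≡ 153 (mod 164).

481

Write x = 481 + 513·k. Then 513·k ≡ 153 − 481 ≡ 0 (mod 164).
Need 513⁻¹ mod 164. Extended Euclid on (164, 21):
164 = 7·21 + 17
21 = 1·17 + 4
17 = 4·4 + 1
4 = 4·1 + 0
Back-substitute:
1 = 17 − 4·4
1 = −4·21 + 5·17
1 = 5·164 − 39·21
513⁻¹ ≡ 125 (mod 164), so k ≡ 125·0 ≡ 0 (mod 164).
x = 481 + 513·0 = 481.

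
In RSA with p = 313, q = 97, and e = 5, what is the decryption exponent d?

11981

φ(n) = (p−1)(q−1) = 312·96 = 29952.
Need d with 5·d ≡ 1 (mod 29952). Apply the extended Euclidean algorithm:
29952 = 5990×5 + 2
5 = 2×2 + 1
2 = 2×1 + 0
Back-substitute:
1 = 5 − 2·2
1 = −2·29952 + 11981·5
So 5·11981 ≡ 1 (mod 29952), hence d = 11981.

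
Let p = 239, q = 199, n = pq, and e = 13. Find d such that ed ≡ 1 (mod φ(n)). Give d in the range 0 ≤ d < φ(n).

3625

φ(n) = (p−1)(q−1) = 238·198 = 47124.
Need d with 13·d ≡ 1 (mod 47124). Apply the extended Euclidean algorithm:
47124 = 3624·13 + 12
13 = 1·12 + 1
12 = 12·1 + 0
Back-substitute:
1 = 13 − 12
1 = −47124 + 3625·13
So 13·3625 ≡ 1 (mod 47124), hence d = 3625.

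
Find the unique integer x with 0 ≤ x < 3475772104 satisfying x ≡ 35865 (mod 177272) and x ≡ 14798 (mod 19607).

Write x = 35865 + 177272·k. Then 177272·k ≡ 14798 − 35865 ≡ 18147 (mod 19607).
Need 177272⁻¹ mod 19607. Extended Euclid on (19607, 809):
19607 = 24×809 + 191
809 = 4×191 + 45
191 = 4×45 + 11
45 = 4×11 + 1
11 = 11×1 + 0
Back-substitute:
1 = 45 − 4·11
1 = −4·191 + 17·45
1 = 17·809 − 72·191
1 = −72·19607 + 1745·809
177272⁻¹ ≡ 1745 (mod 19607), so k ≡ 1745·18147 ≡ 1210 (mod 19607).
x = 35865 + 177272·1210 = 214534985.

214534985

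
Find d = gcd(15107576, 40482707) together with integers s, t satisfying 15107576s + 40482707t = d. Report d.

Repeated division:
40482707 = 2·15107576 + 10267555
15107576 = 1·10267555 + 4840021
10267555 = 2·4840021 + 587513
4840021 = 8·587513 + 139917
587513 = 4·139917 + 27845
139917 = 5·27845 + 692
27845 = 40·692 + 165
692 = 4·165 + 32
165 = 5·32 + 5
32 = 6·5 + 2
5 = 2·2 + 1
2 = 2·1 + 0
gcd(15107576, 40482707) = 1.
Working backward:
1 = 5 − 2·2
1 = −2·32 + 13·5
1 = 13·165 − 67·32
1 = −67·692 + 281·165
1 = 281·27845 − 11307·692
1 = −11307·139917 + 56816·27845
1 = 56816·587513 − 238571·139917
1 = −238571·4840021 + 1965384·587513
1 = 1965384·10267555 − 4169339·4840021
1 = −4169339·15107576 + 6134723·10267555
1 = 6134723·40482707 − 16438785·15107576
So 1 = (6134723)·40482707 + (-16438785)·15107576.

1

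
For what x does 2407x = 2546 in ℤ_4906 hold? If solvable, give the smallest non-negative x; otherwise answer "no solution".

First find gcd(2407, 4906):
4906 = 2*2407 + 92
2407 = 26*92 + 15
92 = 6*15 + 2
15 = 7*2 + 1
2 = 2*1 + 0
gcd = 1, so a unique solution mod 4906 exists.
Back-substitute for the Bézout coefficients:
1 = 15 − 7·2
1 = −7·92 + 43·15
1 = 43·2407 − 1125·92
1 = −1125·4906 + 2293·2407
So 2407·(2293) ≡ 1 (mod 4906), giving 2407⁻¹ ≡ 2293.
x ≡ 2407⁻¹·2546 ≡ 2293·2546 ≡ 4744 (mod 4906).

4744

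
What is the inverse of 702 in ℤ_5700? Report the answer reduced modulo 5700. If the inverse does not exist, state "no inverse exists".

no inverse exists

Compute gcd(702, 5700):
5700 = 8*702 + 84
702 = 8*84 + 30
84 = 2*30 + 24
30 = 1*24 + 6
24 = 4*6 + 0
Since gcd = 6 > 1, 702 is not a unit mod 5700.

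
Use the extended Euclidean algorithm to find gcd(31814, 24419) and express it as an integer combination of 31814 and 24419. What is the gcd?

Euclidean algorithm:
31814 = 1*24419 + 7395
24419 = 3*7395 + 2234
7395 = 3*2234 + 693
2234 = 3*693 + 155
693 = 4*155 + 73
155 = 2*73 + 9
73 = 8*9 + 1
9 = 9*1 + 0
gcd(31814, 24419) = 1.
Working backward:
1 = 73 − 8·9
1 = −8·155 + 17·73
1 = 17·693 − 76·155
1 = −76·2234 + 245·693
1 = 245·7395 − 811·2234
1 = −811·24419 + 2678·7395
1 = 2678·31814 − 3489·24419
So 1 = (2678)·31814 + (-3489)·24419.

1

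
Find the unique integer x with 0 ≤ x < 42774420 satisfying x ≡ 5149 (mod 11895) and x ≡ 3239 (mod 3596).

Write x = 5149 + 11895·k. Then 11895·k ≡ 3239 − 5149 ≡ 1686 (mod 3596).
Need 11895⁻¹ mod 3596. Extended Euclid on (3596, 1107):
3596 = 3*1107 + 275
1107 = 4*275 + 7
275 = 39*7 + 2
7 = 3*2 + 1
2 = 2*1 + 0
Back-substitute:
1 = 7 − 3·2
1 = −3·275 + 118·7
1 = 118·1107 − 475·275
1 = −475·3596 + 1543·1107
11895⁻¹ ≡ 1543 (mod 3596), so k ≡ 1543·1686 ≡ 1590 (mod 3596).
x = 5149 + 11895·1590 = 18918199.

18918199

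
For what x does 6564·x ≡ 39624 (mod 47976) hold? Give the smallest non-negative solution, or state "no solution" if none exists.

2016

First find gcd(6564, 47976):
47976 = 7×6564 + 2028
6564 = 3×2028 + 480
2028 = 4×480 + 108
480 = 4×108 + 48
108 = 2×48 + 12
48 = 4×12 + 0
gcd = 12 and 12 | 39624, so solutions exist. Divide through by 12: 547x ≡ 3302 (mod 3998).
Now find 547⁻¹ mod 3998:
3998 = 7×547 + 169
547 = 3×169 + 40
169 = 4×40 + 9
40 = 4×9 + 4
9 = 2×4 + 1
4 = 4×1 + 0
Back-substitute:
1 = 9 − 2·4
1 = −2·40 + 9·9
1 = 9·169 − 38·40
1 = −38·547 + 123·169
1 = 123·3998 − 899·547
So 547·(-899) ≡ 1 (mod 3998), i.e. 547⁻¹ ≡ 3099.
Then x ≡ 3099·3302 ≡ 2016 (mod 3998); the smallest non-negative solution is x = 2016.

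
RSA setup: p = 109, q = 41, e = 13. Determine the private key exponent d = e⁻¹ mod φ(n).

997

φ(n) = (p−1)(q−1) = 108·40 = 4320.
Need d with 13·d ≡ 1 (mod 4320). Apply the extended Euclidean algorithm:
4320 = 332*13 + 4
13 = 3*4 + 1
4 = 4*1 + 0
Back-substitute:
1 = 13 − 3·4
1 = −3·4320 + 997·13
So 13·997 ≡ 1 (mod 4320), hence d = 997.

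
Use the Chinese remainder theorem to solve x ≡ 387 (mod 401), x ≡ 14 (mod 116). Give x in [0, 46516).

Write x = 387 + 401·k. Then 401·k ≡ 14 − 387 ≡ 91 (mod 116).
Need 401⁻¹ mod 116. Extended Euclid on (116, 53):
116 = 2×53 + 10
53 = 5×10 + 3
10 = 3×3 + 1
3 = 3×1 + 0
Back-substitute:
1 = 10 − 3·3
1 = −3·53 + 16·10
1 = 16·116 − 35·53
401⁻¹ ≡ 81 (mod 116), so k ≡ 81·91 ≡ 63 (mod 116).
x = 387 + 401·63 = 25650.

25650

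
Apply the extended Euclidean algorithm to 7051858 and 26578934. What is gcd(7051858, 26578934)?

Apply Euclid's algorithm to 26578934 and 7051858:
26578934 = 3·7051858 + 5423360
7051858 = 1·5423360 + 1628498
5423360 = 3·1628498 + 537866
1628498 = 3·537866 + 14900
537866 = 36·14900 + 1466
14900 = 10·1466 + 240
1466 = 6·240 + 26
240 = 9·26 + 6
26 = 4·6 + 2
6 = 3·2 + 0
gcd(7051858, 26578934) = 2.
Working backward:
2 = 26 − 4·6
2 = −4·240 + 37·26
2 = 37·1466 − 226·240
2 = −226·14900 + 2297·1466
2 = 2297·537866 − 82918·14900
2 = −82918·1628498 + 251051·537866
2 = 251051·5423360 − 836071·1628498
2 = −836071·7051858 + 1087122·5423360
2 = 1087122·26578934 − 4097437·7051858
So 2 = (1087122)·26578934 + (-4097437)·7051858.

2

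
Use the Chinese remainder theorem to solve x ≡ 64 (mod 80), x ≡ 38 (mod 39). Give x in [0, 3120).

2144

Write x = 64 + 80·k. Then 80·k ≡ 38 − 64 ≡ 13 (mod 39).
Need 80⁻¹ mod 39. Extended Euclid on (39, 2):
39 = 19*2 + 1
2 = 2*1 + 0
Back-substitute:
1 = 39 − 19·2
80⁻¹ ≡ 20 (mod 39), so k ≡ 20·13 ≡ 26 (mod 39).
x = 64 + 80·26 = 2144.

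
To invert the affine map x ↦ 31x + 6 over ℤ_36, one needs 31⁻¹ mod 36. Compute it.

Run Euclid on (36, 31):
36 = 1·31 + 5
31 = 6·5 + 1
5 = 5·1 + 0
Since gcd(31, 36) = 1, back-substitute to write 1 as a combination:
1 = 31 − 6·5
1 = −6·36 + 7·31
So 31·7 ≡ 1 (mod 36).

7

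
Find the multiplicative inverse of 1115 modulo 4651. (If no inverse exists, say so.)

Run Euclid on (4651, 1115):
4651 = 4·1115 + 191
1115 = 5·191 + 160
191 = 1·160 + 31
160 = 5·31 + 5
31 = 6·5 + 1
5 = 5·1 + 0
Since gcd(1115, 4651) = 1, back-substitute to write 1 as a combination:
1 = 31 − 6·5
1 = −6·160 + 31·31
1 = 31·191 − 37·160
1 = −37·1115 + 216·191
1 = 216·4651 − 901·1115
Thus 1115·(-901) ≡ 1 (mod 4651); reducing, -901 mod 4651 = 3750.

3750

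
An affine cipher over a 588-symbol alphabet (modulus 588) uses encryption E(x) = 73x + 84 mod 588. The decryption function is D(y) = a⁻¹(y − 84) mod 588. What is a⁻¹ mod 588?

145

gcd(588, 73) by repeated division:
588 = 8*73 + 4
73 = 18*4 + 1
4 = 4*1 + 0
The gcd is 1. Working backward:
1 = 73 − 18·4
1 = −18·588 + 145·73
So 73·145 ≡ 1 (mod 588).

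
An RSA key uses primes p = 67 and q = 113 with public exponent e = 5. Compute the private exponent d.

2957

φ(n) = (p−1)(q−1) = 66·112 = 7392.
Need d with 5·d ≡ 1 (mod 7392). Apply the extended Euclidean algorithm:
7392 = 1478*5 + 2
5 = 2*2 + 1
2 = 2*1 + 0
Back-substitute:
1 = 5 − 2·2
1 = −2·7392 + 2957·5
So 5·2957 ≡ 1 (mod 7392), hence d = 2957.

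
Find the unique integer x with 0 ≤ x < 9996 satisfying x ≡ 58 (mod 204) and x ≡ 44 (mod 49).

7198

Write x = 58 + 204·k. Then 204·k ≡ 44 − 58 ≡ 35 (mod 49).
Need 204⁻¹ mod 49. Extended Euclid on (49, 8):
49 = 6×8 + 1
8 = 8×1 + 0
Back-substitute:
1 = 49 − 6·8
204⁻¹ ≡ 43 (mod 49), so k ≡ 43·35 ≡ 35 (mod 49).
x = 58 + 204·35 = 7198.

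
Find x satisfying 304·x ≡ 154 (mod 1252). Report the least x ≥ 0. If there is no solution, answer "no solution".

gcd(304, 1252):
1252 = 4×304 + 36
304 = 8×36 + 16
36 = 2×16 + 4
16 = 4×4 + 0
gcd = 4, but 4 ∤ 154, so the congruence has no solution.

no solution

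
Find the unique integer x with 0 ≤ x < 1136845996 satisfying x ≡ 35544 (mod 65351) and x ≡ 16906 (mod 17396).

Write x = 35544 + 65351·k. Then 65351·k ≡ 16906 − 35544 ≡ 16154 (mod 17396).
Need 65351⁻¹ mod 17396. Extended Euclid on (17396, 13163):
17396 = 1*13163 + 4233
13163 = 3*4233 + 464
4233 = 9*464 + 57
464 = 8*57 + 8
57 = 7*8 + 1
8 = 8*1 + 0
Back-substitute:
1 = 57 − 7·8
1 = −7·464 + 57·57
1 = 57·4233 − 520·464
1 = −520·13163 + 1617·4233
1 = 1617·17396 − 2137·13163
65351⁻¹ ≡ 15259 (mod 17396), so k ≡ 15259·16154 ≡ 9962 (mod 17396).
x = 35544 + 65351·9962 = 651062206.

651062206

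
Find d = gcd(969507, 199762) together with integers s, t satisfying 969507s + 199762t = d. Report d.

1

Repeated division:
969507 = 4*199762 + 170459
199762 = 1*170459 + 29303
170459 = 5*29303 + 23944
29303 = 1*23944 + 5359
23944 = 4*5359 + 2508
5359 = 2*2508 + 343
2508 = 7*343 + 107
343 = 3*107 + 22
107 = 4*22 + 19
22 = 1*19 + 3
19 = 6*3 + 1
3 = 3*1 + 0
gcd(969507, 199762) = 1.
Express as a combination:
1 = 19 − 6·3
1 = −6·22 + 7·19
1 = 7·107 − 34·22
1 = −34·343 + 109·107
1 = 109·2508 − 797·343
1 = −797·5359 + 1703·2508
1 = 1703·23944 − 7609·5359
1 = −7609·29303 + 9312·23944
1 = 9312·170459 − 54169·29303
1 = −54169·199762 + 63481·170459
1 = 63481·969507 − 308093·199762
So 1 = (63481)·969507 + (-308093)·199762.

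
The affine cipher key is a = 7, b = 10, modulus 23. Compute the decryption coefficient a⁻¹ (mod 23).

Run Euclid on (23, 7):
23 = 3×7 + 2
7 = 3×2 + 1
2 = 2×1 + 0
Since gcd(7, 23) = 1, back-substitute to write 1 as a combination:
1 = 7 − 3·2
1 = −3·23 + 10·7
So 7·10 ≡ 1 (mod 23).

10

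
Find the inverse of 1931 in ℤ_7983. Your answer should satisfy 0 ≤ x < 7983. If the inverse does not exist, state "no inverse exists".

Apply the Euclidean algorithm to 7983 and 1931:
7983 = 4*1931 + 259
1931 = 7*259 + 118
259 = 2*118 + 23
118 = 5*23 + 3
23 = 7*3 + 2
3 = 1*2 + 1
2 = 2*1 + 0
The gcd is 1. Working backward:
1 = 3 − 2
1 = −23 + 8·3
1 = 8·118 − 41·23
1 = −41·259 + 90·118
1 = 90·1931 − 671·259
1 = −671·7983 + 2774·1931
So 1931·2774 ≡ 1 (mod 7983).

2774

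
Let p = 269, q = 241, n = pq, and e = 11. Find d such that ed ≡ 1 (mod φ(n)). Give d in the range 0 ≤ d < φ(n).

φ(n) = (p−1)(q−1) = 268·240 = 64320.
Need d with 11·d ≡ 1 (mod 64320). Apply the extended Euclidean algorithm:
64320 = 5847*11 + 3
11 = 3*3 + 2
3 = 1*2 + 1
2 = 2*1 + 0
Back-substitute:
1 = 3 − 2
1 = −11 + 4·3
1 = 4·64320 − 23389·11
So 11·(-23389) ≡ 1 (mod 64320), hence d ≡ -23389 ≡ 40931 (mod 64320).

40931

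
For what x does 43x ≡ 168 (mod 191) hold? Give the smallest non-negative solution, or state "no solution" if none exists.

35

First find gcd(43, 191):
191 = 4×43 + 19
43 = 2×19 + 5
19 = 3×5 + 4
5 = 1×4 + 1
4 = 4×1 + 0
gcd = 1, so a unique solution mod 191 exists.
Back-substitute for the Bézout coefficients:
1 = 5 − 4
1 = −19 + 4·5
1 = 4·43 − 9·19
1 = −9·191 + 40·43
So 43·(40) ≡ 1 (mod 191), giving 43⁻¹ ≡ 40.
x ≡ 43⁻¹·168 ≡ 40·168 ≡ 35 (mod 191).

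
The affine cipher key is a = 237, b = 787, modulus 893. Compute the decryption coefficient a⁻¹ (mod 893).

682

Run Euclid on (893, 237):
893 = 3·237 + 182
237 = 1·182 + 55
182 = 3·55 + 17
55 = 3·17 + 4
17 = 4·4 + 1
4 = 4·1 + 0
The gcd is 1. Working backward:
1 = 17 − 4·4
1 = −4·55 + 13·17
1 = 13·182 − 43·55
1 = −43·237 + 56·182
1 = 56·893 − 211·237
Hence 237⁻¹ ≡ -211 ≡ 682 (mod 893).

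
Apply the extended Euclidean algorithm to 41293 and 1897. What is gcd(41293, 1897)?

7

Apply Euclid's algorithm to 41293 and 1897:
41293 = 21·1897 + 1456
1897 = 1·1456 + 441
1456 = 3·441 + 133
441 = 3·133 + 42
133 = 3·42 + 7
42 = 6·7 + 0
gcd(41293, 1897) = 7.
Back-substituting:
7 = 133 − 3·42
7 = −3·441 + 10·133
7 = 10·1456 − 33·441
7 = −33·1897 + 43·1456
7 = 43·41293 − 936·1897
So 7 = (43)·41293 + (-936)·1897.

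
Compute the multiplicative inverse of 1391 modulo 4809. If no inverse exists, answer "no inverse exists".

1172

Run Euclid on (4809, 1391):
4809 = 3*1391 + 636
1391 = 2*636 + 119
636 = 5*119 + 41
119 = 2*41 + 37
41 = 1*37 + 4
37 = 9*4 + 1
4 = 4*1 + 0
The gcd is 1. Working backward:
1 = 37 − 9·4
1 = −9·41 + 10·37
1 = 10·119 − 29·41
1 = −29·636 + 155·119
1 = 155·1391 − 339·636
1 = −339·4809 + 1172·1391
So 1391·1172 ≡ 1 (mod 4809).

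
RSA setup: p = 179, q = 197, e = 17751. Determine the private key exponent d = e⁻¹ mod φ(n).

3807

φ(n) = (p−1)(q−1) = 178·196 = 34888.
Need d with 17751·d ≡ 1 (mod 34888). Apply the extended Euclidean algorithm:
34888 = 1·17751 + 17137
17751 = 1·17137 + 614
17137 = 27·614 + 559
614 = 1·559 + 55
559 = 10·55 + 9
55 = 6·9 + 1
9 = 9·1 + 0
Back-substitute:
1 = 55 − 6·9
1 = −6·559 + 61·55
1 = 61·614 − 67·559
1 = −67·17137 + 1870·614
1 = 1870·17751 − 1937·17137
1 = −1937·34888 + 3807·17751
So 17751·3807 ≡ 1 (mod 34888), hence d = 3807.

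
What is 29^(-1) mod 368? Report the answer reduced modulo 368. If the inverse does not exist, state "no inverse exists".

165

gcd(368, 29) by repeated division:
368 = 12×29 + 20
29 = 1×20 + 9
20 = 2×9 + 2
9 = 4×2 + 1
2 = 2×1 + 0
Since gcd(29, 368) = 1, back-substitute to write 1 as a combination:
1 = 9 − 4·2
1 = −4·20 + 9·9
1 = 9·29 − 13·20
1 = −13·368 + 165·29
So 29·165 ≡ 1 (mod 368).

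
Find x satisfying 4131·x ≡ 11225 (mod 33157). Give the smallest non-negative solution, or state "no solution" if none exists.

First find gcd(4131, 33157):
33157 = 8·4131 + 109
4131 = 37·109 + 98
109 = 1·98 + 11
98 = 8·11 + 10
11 = 1·10 + 1
10 = 10·1 + 0
gcd = 1, so a unique solution mod 33157 exists.
Back-substitute for the Bézout coefficients:
1 = 11 − 10
1 = −98 + 9·11
1 = 9·109 − 10·98
1 = −10·4131 + 379·109
1 = 379·33157 − 3042·4131
So 4131·(-3042) ≡ 1 (mod 33157), giving 4131⁻¹ ≡ 30115.
x ≡ 4131⁻¹·11225 ≡ 30115·11225 ≡ 5260 (mod 33157).

5260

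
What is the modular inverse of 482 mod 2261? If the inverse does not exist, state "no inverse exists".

Run Euclid on (2261, 482):
2261 = 4×482 + 333
482 = 1×333 + 149
333 = 2×149 + 35
149 = 4×35 + 9
35 = 3×9 + 8
9 = 1×8 + 1
8 = 8×1 + 0
gcd = 1, so the inverse exists. Back-substitute:
1 = 9 − 8
1 = −35 + 4·9
1 = 4·149 − 17·35
1 = −17·333 + 38·149
1 = 38·482 − 55·333
1 = −55·2261 + 258·482
So 482·258 ≡ 1 (mod 2261).

258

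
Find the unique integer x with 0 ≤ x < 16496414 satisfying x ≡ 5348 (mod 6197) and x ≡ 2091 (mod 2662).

10620809

Write x = 5348 + 6197·k. Then 6197·k ≡ 2091 − 5348 ≡ 2067 (mod 2662).
Need 6197⁻¹ mod 2662. Extended Euclid on (2662, 873):
2662 = 3×873 + 43
873 = 20×43 + 13
43 = 3×13 + 4
13 = 3×4 + 1
4 = 4×1 + 0
Back-substitute:
1 = 13 − 3·4
1 = −3·43 + 10·13
1 = 10·873 − 203·43
1 = −203·2662 + 619·873
6197⁻¹ ≡ 619 (mod 2662), so k ≡ 619·2067 ≡ 1713 (mod 2662).
x = 5348 + 6197·1713 = 10620809.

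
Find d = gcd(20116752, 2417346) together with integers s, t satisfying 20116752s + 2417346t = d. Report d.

6

Repeated division:
20116752 = 8·2417346 + 777984
2417346 = 3·777984 + 83394
777984 = 9·83394 + 27438
83394 = 3·27438 + 1080
27438 = 25·1080 + 438
1080 = 2·438 + 204
438 = 2·204 + 30
204 = 6·30 + 24
30 = 1·24 + 6
24 = 4·6 + 0
gcd(20116752, 2417346) = 6.
Working backward:
6 = 30 − 24
6 = −204 + 7·30
6 = 7·438 − 15·204
6 = −15·1080 + 37·438
6 = 37·27438 − 940·1080
6 = −940·83394 + 2857·27438
6 = 2857·777984 − 26653·83394
6 = −26653·2417346 + 82816·777984
6 = 82816·20116752 − 689181·2417346
So 6 = (82816)·20116752 + (-689181)·2417346.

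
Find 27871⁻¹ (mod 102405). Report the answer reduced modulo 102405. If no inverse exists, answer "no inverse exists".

69616

Apply the Euclidean algorithm to 102405 and 27871:
102405 = 3×27871 + 18792
27871 = 1×18792 + 9079
18792 = 2×9079 + 634
9079 = 14×634 + 203
634 = 3×203 + 25
203 = 8×25 + 3
25 = 8×3 + 1
3 = 3×1 + 0
Since gcd(27871, 102405) = 1, back-substitute to write 1 as a combination:
1 = 25 − 8·3
1 = −8·203 + 65·25
1 = 65·634 − 203·203
1 = −203·9079 + 2907·634
1 = 2907·18792 − 6017·9079
1 = −6017·27871 + 8924·18792
1 = 8924·102405 − 32789·27871
So 27871·(-32789) ≡ 1 (mod 102405), and -32789 ≡ 69616 (mod 102405).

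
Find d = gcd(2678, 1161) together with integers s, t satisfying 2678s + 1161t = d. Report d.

Euclidean algorithm:
2678 = 2·1161 + 356
1161 = 3·356 + 93
356 = 3·93 + 77
93 = 1·77 + 16
77 = 4·16 + 13
16 = 1·13 + 3
13 = 4·3 + 1
3 = 3·1 + 0
gcd(2678, 1161) = 1.
Working backward:
1 = 13 − 4·3
1 = −4·16 + 5·13
1 = 5·77 − 24·16
1 = −24·93 + 29·77
1 = 29·356 − 111·93
1 = −111·1161 + 362·356
1 = 362·2678 − 835·1161
So 1 = (362)·2678 + (-835)·1161.

1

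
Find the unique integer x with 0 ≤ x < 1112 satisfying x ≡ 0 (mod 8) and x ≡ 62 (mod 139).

896

Write x = 0 + 8·k. Then 8·k ≡ 62 − 0 ≡ 62 (mod 139).
Need 8⁻¹ mod 139. Extended Euclid on (139, 8):
139 = 17×8 + 3
8 = 2×3 + 2
3 = 1×2 + 1
2 = 2×1 + 0
Back-substitute:
1 = 3 − 2
1 = −8 + 3·3
1 = 3·139 − 52·8
8⁻¹ ≡ 87 (mod 139), so k ≡ 87·62 ≡ 112 (mod 139).
x = 0 + 8·112 = 896.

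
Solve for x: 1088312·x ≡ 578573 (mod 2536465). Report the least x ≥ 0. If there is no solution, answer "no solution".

First find gcd(1088312, 2536465):
2536465 = 2*1088312 + 359841
1088312 = 3*359841 + 8789
359841 = 40*8789 + 8281
8789 = 1*8281 + 508
8281 = 16*508 + 153
508 = 3*153 + 49
153 = 3*49 + 6
49 = 8*6 + 1
6 = 6*1 + 0
gcd = 1, so a unique solution mod 2536465 exists.
Back-substitute for the Bézout coefficients:
1 = 49 − 8·6
1 = −8·153 + 25·49
1 = 25·508 − 83·153
1 = −83·8281 + 1353·508
1 = 1353·8789 − 1436·8281
1 = −1436·359841 + 58793·8789
1 = 58793·1088312 − 177815·359841
1 = −177815·2536465 + 414423·1088312
So 1088312·(414423) ≡ 1 (mod 2536465), giving 1088312⁻¹ ≡ 414423.
x ≡ 1088312⁻¹·578573 ≡ 414423·578573 ≡ 1921929 (mod 2536465).

1921929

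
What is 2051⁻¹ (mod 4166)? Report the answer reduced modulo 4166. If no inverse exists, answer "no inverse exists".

2799

Extended Euclidean algorithm:
4166 = 2×2051 + 64
2051 = 32×64 + 3
64 = 21×3 + 1
3 = 3×1 + 0
The gcd is 1. Working backward:
1 = 64 − 21·3
1 = −21·2051 + 673·64
1 = 673·4166 − 1367·2051
So 2051·(-1367) ≡ 1 (mod 4166), and -1367 ≡ 2799 (mod 4166).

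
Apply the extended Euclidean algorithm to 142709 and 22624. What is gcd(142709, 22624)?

7

Repeated division:
142709 = 6*22624 + 6965
22624 = 3*6965 + 1729
6965 = 4*1729 + 49
1729 = 35*49 + 14
49 = 3*14 + 7
14 = 2*7 + 0
gcd(142709, 22624) = 7.
Working backward:
7 = 49 − 3·14
7 = −3·1729 + 106·49
7 = 106·6965 − 427·1729
7 = −427·22624 + 1387·6965
7 = 1387·142709 − 8749·22624
So 7 = (1387)·142709 + (-8749)·22624.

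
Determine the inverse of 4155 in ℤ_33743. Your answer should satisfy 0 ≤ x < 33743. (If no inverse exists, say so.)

gcd(33743, 4155) by repeated division:
33743 = 8×4155 + 503
4155 = 8×503 + 131
503 = 3×131 + 110
131 = 1×110 + 21
110 = 5×21 + 5
21 = 4×5 + 1
5 = 5×1 + 0
The gcd is 1. Working backward:
1 = 21 − 4·5
1 = −4·110 + 21·21
1 = 21·131 − 25·110
1 = −25·503 + 96·131
1 = 96·4155 − 793·503
1 = −793·33743 + 6440·4155
So 4155·6440 ≡ 1 (mod 33743).

6440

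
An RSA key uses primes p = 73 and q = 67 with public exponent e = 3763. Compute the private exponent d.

4555

φ(n) = (p−1)(q−1) = 72·66 = 4752.
Need d with 3763·d ≡ 1 (mod 4752). Apply the extended Euclidean algorithm:
4752 = 1·3763 + 989
3763 = 3·989 + 796
989 = 1·796 + 193
796 = 4·193 + 24
193 = 8·24 + 1
24 = 24·1 + 0
Back-substitute:
1 = 193 − 8·24
1 = −8·796 + 33·193
1 = 33·989 − 41·796
1 = −41·3763 + 156·989
1 = 156·4752 − 197·3763
So 3763·(-197) ≡ 1 (mod 4752), hence d ≡ -197 ≡ 4555 (mod 4752).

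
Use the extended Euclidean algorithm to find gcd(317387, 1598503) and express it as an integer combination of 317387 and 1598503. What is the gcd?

Repeated division:
1598503 = 5*317387 + 11568
317387 = 27*11568 + 5051
11568 = 2*5051 + 1466
5051 = 3*1466 + 653
1466 = 2*653 + 160
653 = 4*160 + 13
160 = 12*13 + 4
13 = 3*4 + 1
4 = 4*1 + 0
gcd(317387, 1598503) = 1.
Back-substituting:
1 = 13 − 3·4
1 = −3·160 + 37·13
1 = 37·653 − 151·160
1 = −151·1466 + 339·653
1 = 339·5051 − 1168·1466
1 = −1168·11568 + 2675·5051
1 = 2675·317387 − 73393·11568
1 = −73393·1598503 + 369640·317387
So 1 = (-73393)·1598503 + (369640)·317387.

1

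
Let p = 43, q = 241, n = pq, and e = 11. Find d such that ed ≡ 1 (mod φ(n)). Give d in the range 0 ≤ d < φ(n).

φ(n) = (p−1)(q−1) = 42·240 = 10080.
Need d with 11·d ≡ 1 (mod 10080). Apply the extended Euclidean algorithm:
10080 = 916*11 + 4
11 = 2*4 + 3
4 = 1*3 + 1
3 = 3*1 + 0
Back-substitute:
1 = 4 − 3
1 = −11 + 3·4
1 = 3·10080 − 2749·11
So 11·(-2749) ≡ 1 (mod 10080), hence d ≡ -2749 ≡ 7331 (mod 10080).

7331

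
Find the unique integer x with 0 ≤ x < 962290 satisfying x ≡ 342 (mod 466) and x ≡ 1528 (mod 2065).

Write x = 342 + 466·k. Then 466·k ≡ 1528 − 342 ≡ 1186 (mod 2065).
Need 466⁻¹ mod 2065. Extended Euclid on (2065, 466):
2065 = 4·466 + 201
466 = 2·201 + 64
201 = 3·64 + 9
64 = 7·9 + 1
9 = 9·1 + 0
Back-substitute:
1 = 64 − 7·9
1 = −7·201 + 22·64
1 = 22·466 − 51·201
1 = −51·2065 + 226·466
466⁻¹ ≡ 226 (mod 2065), so k ≡ 226·1186 ≡ 1651 (mod 2065).
x = 342 + 466·1651 = 769708.

769708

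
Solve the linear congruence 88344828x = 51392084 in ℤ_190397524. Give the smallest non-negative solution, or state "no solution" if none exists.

First find gcd(88344828, 190397524):
190397524 = 2×88344828 + 13707868
88344828 = 6×13707868 + 6097620
13707868 = 2×6097620 + 1512628
6097620 = 4×1512628 + 47108
1512628 = 32×47108 + 5172
47108 = 9×5172 + 560
5172 = 9×560 + 132
560 = 4×132 + 32
132 = 4×32 + 4
32 = 8×4 + 0
gcd = 4 and 4 | 51392084, so solutions exist. Divide through by 4: 22086207x ≡ 12848021 (mod 47599381).
Now find 22086207⁻¹ mod 47599381:
47599381 = 2·22086207 + 3426967
22086207 = 6·3426967 + 1524405
3426967 = 2·1524405 + 378157
1524405 = 4·378157 + 11777
378157 = 32·11777 + 1293
11777 = 9·1293 + 140
1293 = 9·140 + 33
140 = 4·33 + 8
33 = 4·8 + 1
8 = 8·1 + 0
Back-substitute:
1 = 33 − 4·8
1 = −4·140 + 17·33
1 = 17·1293 − 157·140
1 = −157·11777 + 1430·1293
1 = 1430·378157 − 45917·11777
1 = −45917·1524405 + 185098·378157
1 = 185098·3426967 − 416113·1524405
1 = −416113·22086207 + 2681776·3426967
1 = 2681776·47599381 − 5779665·22086207
So 22086207·(-5779665) ≡ 1 (mod 47599381), i.e. 22086207⁻¹ ≡ 41819716.
Then x ≡ 41819716·12848021 ≡ 14237942 (mod 47599381); the smallest non-negative solution is x = 14237942.

14237942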